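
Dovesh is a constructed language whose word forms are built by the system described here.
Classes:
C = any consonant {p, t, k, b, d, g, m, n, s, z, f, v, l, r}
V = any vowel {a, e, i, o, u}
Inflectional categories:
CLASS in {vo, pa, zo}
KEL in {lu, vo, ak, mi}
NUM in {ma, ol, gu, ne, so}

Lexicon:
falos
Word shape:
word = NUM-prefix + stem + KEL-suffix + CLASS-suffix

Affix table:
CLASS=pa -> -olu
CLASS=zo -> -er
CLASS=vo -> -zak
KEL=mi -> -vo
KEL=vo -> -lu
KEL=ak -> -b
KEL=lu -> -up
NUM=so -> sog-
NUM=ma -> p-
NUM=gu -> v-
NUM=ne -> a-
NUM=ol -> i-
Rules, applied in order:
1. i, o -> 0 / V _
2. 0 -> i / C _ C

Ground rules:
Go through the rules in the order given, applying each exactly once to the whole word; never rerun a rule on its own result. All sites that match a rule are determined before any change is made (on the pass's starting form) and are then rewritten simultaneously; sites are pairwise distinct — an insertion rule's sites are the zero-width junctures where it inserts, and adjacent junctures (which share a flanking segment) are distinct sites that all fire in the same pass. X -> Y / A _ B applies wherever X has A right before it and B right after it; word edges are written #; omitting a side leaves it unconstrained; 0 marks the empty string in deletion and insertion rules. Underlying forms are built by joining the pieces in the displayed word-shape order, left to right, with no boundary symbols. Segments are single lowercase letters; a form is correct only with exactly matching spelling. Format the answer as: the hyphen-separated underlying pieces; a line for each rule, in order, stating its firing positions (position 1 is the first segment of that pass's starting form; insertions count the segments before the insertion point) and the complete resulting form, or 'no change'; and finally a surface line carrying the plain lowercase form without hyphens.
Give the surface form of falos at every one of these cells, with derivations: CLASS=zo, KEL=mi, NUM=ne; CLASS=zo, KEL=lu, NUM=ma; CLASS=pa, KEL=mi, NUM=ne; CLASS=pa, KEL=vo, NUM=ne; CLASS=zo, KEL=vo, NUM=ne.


cell CLASS=zo, KEL=mi, NUM=ne:
underlying: a-falos-vo-er
1. i, o -> 0 / V _: no change
2. 0 -> i / C _ C: inserts after position(s) 6: afalosivoer
surface: afalosivoer

cell CLASS=zo, KEL=lu, NUM=ma:
underlying: p-falos-up-er
1. i, o -> 0 / V _: no change
2. 0 -> i / C _ C: inserts after position(s) 1: pifalosuper
surface: pifalosuper

cell CLASS=pa, KEL=mi, NUM=ne:
underlying: a-falos-vo-olu
1. i, o -> 0 / V _: fires at position(s) 9: afalosvolu
2. 0 -> i / C _ C: inserts after position(s) 6: afalosivolu
surface: afalosivolu

cell CLASS=pa, KEL=vo, NUM=ne:
underlying: a-falos-lu-olu
1. i, o -> 0 / V _: fires at position(s) 9: afaloslulu
2. 0 -> i / C _ C: inserts after position(s) 6: afalosilulu
surface: afalosilulu

cell CLASS=zo, KEL=vo, NUM=ne:
underlying: a-falos-lu-er
1. i, o -> 0 / V _: no change
2. 0 -> i / C _ C: inserts after position(s) 6: afalosiluer
surface: afalosiluer


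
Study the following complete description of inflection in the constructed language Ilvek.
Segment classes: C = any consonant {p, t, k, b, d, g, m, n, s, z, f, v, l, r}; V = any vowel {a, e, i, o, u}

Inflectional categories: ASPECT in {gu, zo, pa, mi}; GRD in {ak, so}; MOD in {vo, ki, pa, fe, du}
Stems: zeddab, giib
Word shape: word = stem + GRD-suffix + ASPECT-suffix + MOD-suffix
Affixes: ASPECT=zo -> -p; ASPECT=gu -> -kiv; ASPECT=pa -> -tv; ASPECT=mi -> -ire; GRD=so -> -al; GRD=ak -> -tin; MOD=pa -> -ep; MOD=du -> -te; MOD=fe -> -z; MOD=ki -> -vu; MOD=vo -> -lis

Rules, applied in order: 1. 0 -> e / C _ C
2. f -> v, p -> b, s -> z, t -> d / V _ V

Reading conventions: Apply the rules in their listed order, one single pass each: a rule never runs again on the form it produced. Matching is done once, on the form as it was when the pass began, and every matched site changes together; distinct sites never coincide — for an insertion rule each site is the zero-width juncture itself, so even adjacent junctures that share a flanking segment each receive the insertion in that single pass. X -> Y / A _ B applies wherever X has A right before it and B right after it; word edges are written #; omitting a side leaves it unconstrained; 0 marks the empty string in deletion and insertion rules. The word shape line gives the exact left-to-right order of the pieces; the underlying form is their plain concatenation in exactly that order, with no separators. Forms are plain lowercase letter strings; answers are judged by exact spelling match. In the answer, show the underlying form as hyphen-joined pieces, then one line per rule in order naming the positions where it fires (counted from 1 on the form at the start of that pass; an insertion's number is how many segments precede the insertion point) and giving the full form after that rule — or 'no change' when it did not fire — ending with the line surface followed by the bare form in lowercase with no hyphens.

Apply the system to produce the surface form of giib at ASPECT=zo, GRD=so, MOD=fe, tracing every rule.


underlying: giib-al-p-z
1. 0 -> e / C _ C: inserts after position(s) 6, 7: giibalepez
2. f -> v, p -> b, s -> z, t -> d / V _ V: fires at position(s) 8: giibalebez
surface: giibalebez


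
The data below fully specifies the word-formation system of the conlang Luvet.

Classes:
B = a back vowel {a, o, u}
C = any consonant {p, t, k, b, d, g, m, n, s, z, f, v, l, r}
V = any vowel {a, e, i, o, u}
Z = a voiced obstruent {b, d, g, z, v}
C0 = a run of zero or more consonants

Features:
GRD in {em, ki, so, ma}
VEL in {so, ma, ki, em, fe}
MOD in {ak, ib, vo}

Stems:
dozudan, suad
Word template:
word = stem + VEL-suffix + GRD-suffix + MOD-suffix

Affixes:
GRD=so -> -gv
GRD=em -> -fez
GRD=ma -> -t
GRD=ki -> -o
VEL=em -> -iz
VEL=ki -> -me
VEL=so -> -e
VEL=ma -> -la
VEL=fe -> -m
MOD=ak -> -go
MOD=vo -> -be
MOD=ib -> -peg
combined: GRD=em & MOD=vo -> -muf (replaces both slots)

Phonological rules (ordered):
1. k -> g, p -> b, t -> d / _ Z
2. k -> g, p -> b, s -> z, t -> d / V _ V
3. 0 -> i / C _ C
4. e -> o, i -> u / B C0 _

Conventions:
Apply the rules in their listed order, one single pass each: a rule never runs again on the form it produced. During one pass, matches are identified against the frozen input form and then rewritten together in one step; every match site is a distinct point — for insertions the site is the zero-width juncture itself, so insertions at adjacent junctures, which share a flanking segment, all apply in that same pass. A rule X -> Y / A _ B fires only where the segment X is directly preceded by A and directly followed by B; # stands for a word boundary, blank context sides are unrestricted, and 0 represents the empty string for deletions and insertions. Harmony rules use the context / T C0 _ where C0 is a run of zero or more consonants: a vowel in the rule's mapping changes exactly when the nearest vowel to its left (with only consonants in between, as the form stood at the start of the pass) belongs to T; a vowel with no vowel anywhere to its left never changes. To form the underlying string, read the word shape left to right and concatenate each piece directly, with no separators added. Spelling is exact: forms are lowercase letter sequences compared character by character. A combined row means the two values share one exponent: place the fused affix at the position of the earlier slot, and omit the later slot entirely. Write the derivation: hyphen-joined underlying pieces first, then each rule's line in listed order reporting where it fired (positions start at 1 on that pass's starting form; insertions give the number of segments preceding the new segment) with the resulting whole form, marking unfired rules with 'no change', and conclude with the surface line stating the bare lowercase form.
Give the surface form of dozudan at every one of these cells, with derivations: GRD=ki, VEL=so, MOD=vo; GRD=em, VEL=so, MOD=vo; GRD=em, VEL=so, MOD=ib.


cell GRD=ki, VEL=so, MOD=vo:
underlying: dozudan-e-o-be
1. k -> g, p -> b, t -> d / _ Z: no change
2. k -> g, p -> b, s -> z, t -> d / V _ V: no change
3. 0 -> i / C _ C: no change
4. e -> o, i -> u / B C0 _: fires at position(s) 8, 11: dozudanoobo
surface: dozudanoobo

cell GRD=em, VEL=so, MOD=vo:
underlying: dozudan-e-muf
1. k -> g, p -> b, t -> d / _ Z: no change
2. k -> g, p -> b, s -> z, t -> d / V _ V: no change
3. 0 -> i / C _ C: no change
4. e -> o, i -> u / B C0 _: fires at position(s) 8: dozudanomuf
surface: dozudanomuf

cell GRD=em, VEL=so, MOD=ib:
underlying: dozudan-e-fez-peg
1. k -> g, p -> b, t -> d / _ Z: no change
2. k -> g, p -> b, s -> z, t -> d / V _ V: no change
3. 0 -> i / C _ C: inserts after position(s) 11: dozudanefezipeg
4. e -> o, i -> u / B C0 _: fires at position(s) 8: dozudanofezipeg
surface: dozudanofezipeg


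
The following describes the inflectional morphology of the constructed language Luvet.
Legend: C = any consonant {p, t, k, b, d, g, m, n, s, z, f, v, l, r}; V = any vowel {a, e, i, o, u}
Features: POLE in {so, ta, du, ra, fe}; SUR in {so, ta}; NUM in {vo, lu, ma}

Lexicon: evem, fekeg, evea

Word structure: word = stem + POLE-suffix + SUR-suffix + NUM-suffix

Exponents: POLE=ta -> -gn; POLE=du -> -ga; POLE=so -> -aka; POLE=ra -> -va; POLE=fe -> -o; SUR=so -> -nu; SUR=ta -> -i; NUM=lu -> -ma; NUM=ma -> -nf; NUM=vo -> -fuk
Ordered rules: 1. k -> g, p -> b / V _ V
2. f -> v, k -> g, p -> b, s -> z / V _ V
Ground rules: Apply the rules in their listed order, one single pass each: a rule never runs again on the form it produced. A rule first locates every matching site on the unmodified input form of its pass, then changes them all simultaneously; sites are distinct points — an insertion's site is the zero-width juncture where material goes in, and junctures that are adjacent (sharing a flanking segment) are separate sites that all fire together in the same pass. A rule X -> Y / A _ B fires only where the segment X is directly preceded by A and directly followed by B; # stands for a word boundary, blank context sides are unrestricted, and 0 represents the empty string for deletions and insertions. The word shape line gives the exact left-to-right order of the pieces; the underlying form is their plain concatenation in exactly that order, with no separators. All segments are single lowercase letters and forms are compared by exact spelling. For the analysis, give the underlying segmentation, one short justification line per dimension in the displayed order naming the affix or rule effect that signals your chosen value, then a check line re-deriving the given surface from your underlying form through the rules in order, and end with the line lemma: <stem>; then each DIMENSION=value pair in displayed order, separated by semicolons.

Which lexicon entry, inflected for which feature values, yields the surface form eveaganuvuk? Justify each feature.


underlying: evea-ga-nu-fuk
POLE=du - signalled by the affix -ga
SUR=so - signalled by the affix -nu
NUM=vo - signalled by the affix -fuk
check: eveaganufuk -> eveaganufuk -> eveaganuvuk
lemma: evea; POLE=du; SUR=so; NUM=vo


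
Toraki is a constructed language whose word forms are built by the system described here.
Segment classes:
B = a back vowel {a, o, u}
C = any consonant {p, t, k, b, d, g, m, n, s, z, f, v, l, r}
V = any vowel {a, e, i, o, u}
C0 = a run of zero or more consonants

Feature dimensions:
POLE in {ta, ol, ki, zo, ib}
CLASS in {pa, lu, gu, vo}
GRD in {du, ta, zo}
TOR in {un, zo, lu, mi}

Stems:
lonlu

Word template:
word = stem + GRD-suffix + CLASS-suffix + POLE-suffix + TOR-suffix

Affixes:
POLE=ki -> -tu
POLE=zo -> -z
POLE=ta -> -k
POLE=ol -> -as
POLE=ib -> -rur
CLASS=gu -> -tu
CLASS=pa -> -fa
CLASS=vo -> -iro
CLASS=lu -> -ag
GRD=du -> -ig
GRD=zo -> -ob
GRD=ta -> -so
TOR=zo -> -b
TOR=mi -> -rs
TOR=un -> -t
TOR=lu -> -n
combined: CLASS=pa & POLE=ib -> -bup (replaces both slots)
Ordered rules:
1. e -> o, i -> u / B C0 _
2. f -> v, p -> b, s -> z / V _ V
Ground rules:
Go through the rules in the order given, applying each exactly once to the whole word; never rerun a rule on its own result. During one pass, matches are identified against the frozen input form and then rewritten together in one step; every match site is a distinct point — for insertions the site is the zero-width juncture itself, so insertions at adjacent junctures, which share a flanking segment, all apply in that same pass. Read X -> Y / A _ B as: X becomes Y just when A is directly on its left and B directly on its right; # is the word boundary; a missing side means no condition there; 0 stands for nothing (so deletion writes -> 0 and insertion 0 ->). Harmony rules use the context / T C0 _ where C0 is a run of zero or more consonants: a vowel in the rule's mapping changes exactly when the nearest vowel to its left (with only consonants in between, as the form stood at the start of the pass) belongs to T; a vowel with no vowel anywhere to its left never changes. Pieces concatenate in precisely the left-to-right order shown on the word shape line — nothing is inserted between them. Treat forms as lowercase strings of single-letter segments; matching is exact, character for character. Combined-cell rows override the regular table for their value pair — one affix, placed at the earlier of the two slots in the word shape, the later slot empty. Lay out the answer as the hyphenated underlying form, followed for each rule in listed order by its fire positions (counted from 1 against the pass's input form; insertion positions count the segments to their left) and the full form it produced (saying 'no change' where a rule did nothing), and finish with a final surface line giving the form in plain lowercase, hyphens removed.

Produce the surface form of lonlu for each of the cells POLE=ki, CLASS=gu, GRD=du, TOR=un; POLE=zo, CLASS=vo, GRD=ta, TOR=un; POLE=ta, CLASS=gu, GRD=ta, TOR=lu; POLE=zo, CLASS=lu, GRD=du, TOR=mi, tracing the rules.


cell POLE=ki, CLASS=gu, GRD=du, TOR=un:
underlying: lonlu-ig-tu-tu-t
1. e -> o, i -> u / B C0 _: fires at position(s) 6: lonluugtutut
2. f -> v, p -> b, s -> z / V _ V: no change
surface: lonluugtutut

cell POLE=zo, CLASS=vo, GRD=ta, TOR=un:
underlying: lonlu-so-iro-z-t
1. e -> o, i -> u / B C0 _: fires at position(s) 8: lonlusourozt
2. f -> v, p -> b, s -> z / V _ V: fires at position(s) 6: lonluzourozt
surface: lonluzourozt

cell POLE=ta, CLASS=gu, GRD=ta, TOR=lu:
underlying: lonlu-so-tu-k-n
1. e -> o, i -> u / B C0 _: no change
2. f -> v, p -> b, s -> z / V _ V: fires at position(s) 6: lonluzotukn
surface: lonluzotukn

cell POLE=zo, CLASS=lu, GRD=du, TOR=mi:
underlying: lonlu-ig-ag-z-rs
1. e -> o, i -> u / B C0 _: fires at position(s) 6: lonluugagzrs
2. f -> v, p -> b, s -> z / V _ V: no change
surface: lonluugagzrs


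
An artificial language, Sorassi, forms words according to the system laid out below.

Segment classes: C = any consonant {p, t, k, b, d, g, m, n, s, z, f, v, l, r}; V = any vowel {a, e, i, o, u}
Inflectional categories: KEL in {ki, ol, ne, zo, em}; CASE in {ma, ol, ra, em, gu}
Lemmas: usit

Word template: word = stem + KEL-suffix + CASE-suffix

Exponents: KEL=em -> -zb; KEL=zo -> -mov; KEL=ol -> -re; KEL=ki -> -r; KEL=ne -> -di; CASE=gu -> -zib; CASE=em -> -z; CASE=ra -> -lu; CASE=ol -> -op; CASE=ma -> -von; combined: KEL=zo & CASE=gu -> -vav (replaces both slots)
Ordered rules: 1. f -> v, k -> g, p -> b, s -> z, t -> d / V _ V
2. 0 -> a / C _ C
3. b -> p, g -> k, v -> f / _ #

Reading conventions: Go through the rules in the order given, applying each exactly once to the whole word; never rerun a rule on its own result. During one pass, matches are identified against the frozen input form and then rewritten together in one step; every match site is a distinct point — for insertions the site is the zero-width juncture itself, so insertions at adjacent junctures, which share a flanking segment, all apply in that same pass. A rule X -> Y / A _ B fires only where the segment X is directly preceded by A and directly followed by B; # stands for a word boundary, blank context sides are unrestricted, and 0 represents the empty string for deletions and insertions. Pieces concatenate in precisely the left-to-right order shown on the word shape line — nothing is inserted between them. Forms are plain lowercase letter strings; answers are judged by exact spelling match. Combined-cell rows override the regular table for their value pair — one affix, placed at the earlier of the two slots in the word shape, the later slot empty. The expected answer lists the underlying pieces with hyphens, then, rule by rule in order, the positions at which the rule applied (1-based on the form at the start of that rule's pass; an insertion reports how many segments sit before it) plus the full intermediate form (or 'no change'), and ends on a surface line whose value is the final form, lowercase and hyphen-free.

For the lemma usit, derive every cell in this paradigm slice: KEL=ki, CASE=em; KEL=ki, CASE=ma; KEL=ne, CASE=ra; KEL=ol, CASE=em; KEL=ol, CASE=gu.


cell KEL=ki, CASE=em:
underlying: usit-r-z
1. f -> v, k -> g, p -> b, s -> z, t -> d / V _ V: fires at position(s) 2: uzitrz
2. 0 -> a / C _ C: inserts after position(s) 4, 5: uzitaraz
3. b -> p, g -> k, v -> f / _ #: no change
surface: uzitaraz

cell KEL=ki, CASE=ma:
underlying: usit-r-von
1. f -> v, k -> g, p -> b, s -> z, t -> d / V _ V: fires at position(s) 2: uzitrvon
2. 0 -> a / C _ C: inserts after position(s) 4, 5: uzitaravon
3. b -> p, g -> k, v -> f / _ #: no change
surface: uzitaravon

cell KEL=ne, CASE=ra:
underlying: usit-di-lu
1. f -> v, k -> g, p -> b, s -> z, t -> d / V _ V: fires at position(s) 2: uzitdilu
2. 0 -> a / C _ C: inserts after position(s) 4: uzitadilu
3. b -> p, g -> k, v -> f / _ #: no change
surface: uzitadilu

cell KEL=ol, CASE=em:
underlying: usit-re-z
1. f -> v, k -> g, p -> b, s -> z, t -> d / V _ V: fires at position(s) 2: uzitrez
2. 0 -> a / C _ C: inserts after position(s) 4: uzitarez
3. b -> p, g -> k, v -> f / _ #: no change
surface: uzitarez

cell KEL=ol, CASE=gu:
underlying: usit-re-zib
1. f -> v, k -> g, p -> b, s -> z, t -> d / V _ V: fires at position(s) 2: uzitrezib
2. 0 -> a / C _ C: inserts after position(s) 4: uzitarezib
3. b -> p, g -> k, v -> f / _ #: fires at position(s) 10: uzitarezip
surface: uzitarezip


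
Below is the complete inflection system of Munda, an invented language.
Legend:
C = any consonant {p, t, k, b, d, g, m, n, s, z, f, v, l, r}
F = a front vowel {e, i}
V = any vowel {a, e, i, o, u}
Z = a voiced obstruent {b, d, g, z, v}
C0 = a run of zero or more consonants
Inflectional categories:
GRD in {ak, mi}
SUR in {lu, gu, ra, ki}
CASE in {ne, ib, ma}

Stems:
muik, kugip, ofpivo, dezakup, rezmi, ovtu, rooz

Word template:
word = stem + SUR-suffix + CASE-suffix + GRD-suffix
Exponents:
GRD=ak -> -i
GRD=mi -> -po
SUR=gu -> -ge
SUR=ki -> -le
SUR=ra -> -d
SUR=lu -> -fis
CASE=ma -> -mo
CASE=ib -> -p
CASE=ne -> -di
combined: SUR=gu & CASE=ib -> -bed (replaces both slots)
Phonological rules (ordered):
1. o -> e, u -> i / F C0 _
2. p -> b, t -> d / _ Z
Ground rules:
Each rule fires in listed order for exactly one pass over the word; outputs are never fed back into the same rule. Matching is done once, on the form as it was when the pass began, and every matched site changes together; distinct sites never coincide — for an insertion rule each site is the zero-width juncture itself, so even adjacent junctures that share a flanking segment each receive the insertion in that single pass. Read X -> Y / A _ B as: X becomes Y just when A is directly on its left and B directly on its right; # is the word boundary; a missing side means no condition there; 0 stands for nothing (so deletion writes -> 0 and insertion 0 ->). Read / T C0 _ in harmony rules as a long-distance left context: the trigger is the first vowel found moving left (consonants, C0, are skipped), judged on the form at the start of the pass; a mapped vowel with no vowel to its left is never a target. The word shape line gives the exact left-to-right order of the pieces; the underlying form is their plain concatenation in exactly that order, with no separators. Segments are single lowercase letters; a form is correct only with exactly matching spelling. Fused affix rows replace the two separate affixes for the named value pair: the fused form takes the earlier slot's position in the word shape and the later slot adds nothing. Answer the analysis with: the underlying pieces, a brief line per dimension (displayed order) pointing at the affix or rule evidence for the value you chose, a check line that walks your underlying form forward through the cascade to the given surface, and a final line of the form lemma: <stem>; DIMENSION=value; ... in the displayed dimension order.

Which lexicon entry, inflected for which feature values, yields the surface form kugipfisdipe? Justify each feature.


underlying: kugip-fis-di-po
GRD=mi - signalled by the affix -po
SUR=lu - signalled by the affix -fis
CASE=ne - signalled by the affix -di
check: kugipfisdipo -> kugipfisdipe -> kugipfisdipe
lemma: kugip; GRD=mi; SUR=lu; CASE=ne


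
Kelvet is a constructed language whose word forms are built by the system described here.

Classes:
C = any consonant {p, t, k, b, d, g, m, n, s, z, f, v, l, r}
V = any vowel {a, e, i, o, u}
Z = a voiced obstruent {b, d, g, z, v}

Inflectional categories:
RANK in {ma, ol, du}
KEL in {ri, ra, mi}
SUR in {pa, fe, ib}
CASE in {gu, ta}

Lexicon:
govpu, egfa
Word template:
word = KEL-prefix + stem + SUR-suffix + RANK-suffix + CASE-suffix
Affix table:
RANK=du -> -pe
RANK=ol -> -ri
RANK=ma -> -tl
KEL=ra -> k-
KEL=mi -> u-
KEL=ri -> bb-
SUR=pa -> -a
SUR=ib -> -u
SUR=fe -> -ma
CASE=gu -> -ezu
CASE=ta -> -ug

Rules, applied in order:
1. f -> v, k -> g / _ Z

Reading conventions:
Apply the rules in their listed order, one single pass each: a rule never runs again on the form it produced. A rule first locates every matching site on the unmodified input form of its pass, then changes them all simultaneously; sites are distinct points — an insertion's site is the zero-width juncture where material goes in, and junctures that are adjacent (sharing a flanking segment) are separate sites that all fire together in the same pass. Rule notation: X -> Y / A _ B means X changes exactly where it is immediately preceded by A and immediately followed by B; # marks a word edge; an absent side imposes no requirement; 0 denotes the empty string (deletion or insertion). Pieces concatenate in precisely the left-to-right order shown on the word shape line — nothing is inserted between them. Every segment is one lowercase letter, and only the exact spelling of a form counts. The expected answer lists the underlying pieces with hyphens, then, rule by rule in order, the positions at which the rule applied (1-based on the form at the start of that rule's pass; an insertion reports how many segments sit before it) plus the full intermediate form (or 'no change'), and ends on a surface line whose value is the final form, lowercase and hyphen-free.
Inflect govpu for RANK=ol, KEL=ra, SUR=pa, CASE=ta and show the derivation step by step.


underlying: k-govpu-a-ri-ug
1. f -> v, k -> g / _ Z: fires at position(s) 1: ggovpuariug
surface: ggovpuariug


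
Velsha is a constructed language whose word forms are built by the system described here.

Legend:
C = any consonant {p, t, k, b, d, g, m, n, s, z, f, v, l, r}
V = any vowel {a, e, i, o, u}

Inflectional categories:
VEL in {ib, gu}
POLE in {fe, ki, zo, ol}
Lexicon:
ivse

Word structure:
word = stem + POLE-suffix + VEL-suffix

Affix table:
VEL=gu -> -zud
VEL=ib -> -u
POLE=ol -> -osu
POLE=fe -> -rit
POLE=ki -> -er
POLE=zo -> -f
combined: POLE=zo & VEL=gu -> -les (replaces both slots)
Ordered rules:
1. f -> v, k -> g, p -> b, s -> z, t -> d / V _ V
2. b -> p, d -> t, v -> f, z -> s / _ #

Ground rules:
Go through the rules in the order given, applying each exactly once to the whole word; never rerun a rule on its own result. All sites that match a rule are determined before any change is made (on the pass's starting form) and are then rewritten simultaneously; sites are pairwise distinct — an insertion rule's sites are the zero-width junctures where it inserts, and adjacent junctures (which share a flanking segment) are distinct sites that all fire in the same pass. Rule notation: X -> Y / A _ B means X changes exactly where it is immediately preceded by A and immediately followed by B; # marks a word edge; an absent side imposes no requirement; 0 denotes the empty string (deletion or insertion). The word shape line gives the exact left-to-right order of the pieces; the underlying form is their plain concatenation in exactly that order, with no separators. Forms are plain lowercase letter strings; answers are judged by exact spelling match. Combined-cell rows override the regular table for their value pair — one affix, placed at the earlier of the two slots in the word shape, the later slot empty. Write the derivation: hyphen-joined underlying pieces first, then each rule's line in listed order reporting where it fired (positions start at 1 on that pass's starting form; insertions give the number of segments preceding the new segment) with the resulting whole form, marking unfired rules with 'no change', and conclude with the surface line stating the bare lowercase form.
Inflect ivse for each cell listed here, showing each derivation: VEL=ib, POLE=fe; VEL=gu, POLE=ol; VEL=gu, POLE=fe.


cell VEL=ib, POLE=fe:
underlying: ivse-rit-u
1. f -> v, k -> g, p -> b, s -> z, t -> d / V _ V: fires at position(s) 7: ivseridu
2. b -> p, d -> t, v -> f, z -> s / _ #: no change
surface: ivseridu

cell VEL=gu, POLE=ol:
underlying: ivse-osu-zud
1. f -> v, k -> g, p -> b, s -> z, t -> d / V _ V: fires at position(s) 6: ivseozuzud
2. b -> p, d -> t, v -> f, z -> s / _ #: fires at position(s) 10: ivseozuzut
surface: ivseozuzut

cell VEL=gu, POLE=fe:
underlying: ivse-rit-zud
1. f -> v, k -> g, p -> b, s -> z, t -> d / V _ V: no change
2. b -> p, d -> t, v -> f, z -> s / _ #: fires at position(s) 10: ivseritzut
surface: ivseritzut


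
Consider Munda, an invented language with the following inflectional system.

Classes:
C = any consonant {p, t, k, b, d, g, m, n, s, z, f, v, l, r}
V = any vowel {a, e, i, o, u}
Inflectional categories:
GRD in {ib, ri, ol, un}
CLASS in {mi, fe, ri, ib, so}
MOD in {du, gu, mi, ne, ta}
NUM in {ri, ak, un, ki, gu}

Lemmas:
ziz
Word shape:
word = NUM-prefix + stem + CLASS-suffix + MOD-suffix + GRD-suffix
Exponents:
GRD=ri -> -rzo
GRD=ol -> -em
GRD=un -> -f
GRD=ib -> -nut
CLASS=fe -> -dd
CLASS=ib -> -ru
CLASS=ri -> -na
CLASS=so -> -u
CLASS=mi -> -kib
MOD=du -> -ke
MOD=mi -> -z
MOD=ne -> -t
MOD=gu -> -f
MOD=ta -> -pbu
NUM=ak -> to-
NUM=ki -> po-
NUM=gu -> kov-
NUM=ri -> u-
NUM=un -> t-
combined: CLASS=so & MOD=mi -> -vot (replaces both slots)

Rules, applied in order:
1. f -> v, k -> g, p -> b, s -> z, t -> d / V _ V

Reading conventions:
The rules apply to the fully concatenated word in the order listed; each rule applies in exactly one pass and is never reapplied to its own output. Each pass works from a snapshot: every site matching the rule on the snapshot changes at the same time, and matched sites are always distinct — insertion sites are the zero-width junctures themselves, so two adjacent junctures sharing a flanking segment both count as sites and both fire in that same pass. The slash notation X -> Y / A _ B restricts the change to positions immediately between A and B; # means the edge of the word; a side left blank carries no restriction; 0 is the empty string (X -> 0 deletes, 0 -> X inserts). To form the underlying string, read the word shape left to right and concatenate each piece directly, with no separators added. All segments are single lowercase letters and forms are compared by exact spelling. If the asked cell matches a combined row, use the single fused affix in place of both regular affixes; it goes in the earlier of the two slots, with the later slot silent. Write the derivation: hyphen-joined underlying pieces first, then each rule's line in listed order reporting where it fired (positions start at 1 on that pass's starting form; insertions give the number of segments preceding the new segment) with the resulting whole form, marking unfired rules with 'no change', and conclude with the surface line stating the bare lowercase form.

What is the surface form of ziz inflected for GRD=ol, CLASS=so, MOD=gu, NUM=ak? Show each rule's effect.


underlying: to-ziz-u-f-em
1. f -> v, k -> g, p -> b, s -> z, t -> d / V _ V: fires at position(s) 7: tozizuvem
surface: tozizuvem


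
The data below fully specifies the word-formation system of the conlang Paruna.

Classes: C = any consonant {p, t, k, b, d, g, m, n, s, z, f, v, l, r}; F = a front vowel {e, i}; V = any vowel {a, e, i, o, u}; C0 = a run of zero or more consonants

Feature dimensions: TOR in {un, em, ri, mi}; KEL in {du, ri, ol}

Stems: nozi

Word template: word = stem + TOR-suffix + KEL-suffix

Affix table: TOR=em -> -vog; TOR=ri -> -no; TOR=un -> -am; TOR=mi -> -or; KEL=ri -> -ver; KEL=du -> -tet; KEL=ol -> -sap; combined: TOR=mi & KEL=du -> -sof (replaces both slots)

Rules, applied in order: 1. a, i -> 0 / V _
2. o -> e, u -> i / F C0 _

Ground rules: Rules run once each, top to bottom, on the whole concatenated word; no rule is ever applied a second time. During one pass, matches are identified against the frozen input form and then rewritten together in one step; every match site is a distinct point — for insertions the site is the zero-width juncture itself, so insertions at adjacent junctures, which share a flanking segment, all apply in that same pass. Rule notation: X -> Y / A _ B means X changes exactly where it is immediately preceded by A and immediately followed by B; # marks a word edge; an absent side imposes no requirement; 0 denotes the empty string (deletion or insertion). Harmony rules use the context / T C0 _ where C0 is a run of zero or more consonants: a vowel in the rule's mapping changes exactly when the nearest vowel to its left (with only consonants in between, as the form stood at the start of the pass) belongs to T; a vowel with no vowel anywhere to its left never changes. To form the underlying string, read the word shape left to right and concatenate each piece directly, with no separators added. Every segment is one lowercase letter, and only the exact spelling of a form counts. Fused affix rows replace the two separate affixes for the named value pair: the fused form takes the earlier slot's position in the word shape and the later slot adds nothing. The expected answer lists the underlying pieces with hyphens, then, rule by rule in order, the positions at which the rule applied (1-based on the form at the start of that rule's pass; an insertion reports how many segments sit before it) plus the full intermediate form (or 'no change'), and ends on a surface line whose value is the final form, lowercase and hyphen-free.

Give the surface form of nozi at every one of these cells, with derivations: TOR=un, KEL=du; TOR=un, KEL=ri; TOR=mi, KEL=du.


cell TOR=un, KEL=du:
underlying: nozi-am-tet
1. a, i -> 0 / V _: fires at position(s) 5: nozimtet
2. o -> e, u -> i / F C0 _: no change
surface: nozimtet

cell TOR=un, KEL=ri:
underlying: nozi-am-ver
1. a, i -> 0 / V _: fires at position(s) 5: nozimver
2. o -> e, u -> i / F C0 _: no change
surface: nozimver

cell TOR=mi, KEL=du:
underlying: nozi-sof
1. a, i -> 0 / V _: no change
2. o -> e, u -> i / F C0 _: fires at position(s) 6: nozisef
surface: nozisef


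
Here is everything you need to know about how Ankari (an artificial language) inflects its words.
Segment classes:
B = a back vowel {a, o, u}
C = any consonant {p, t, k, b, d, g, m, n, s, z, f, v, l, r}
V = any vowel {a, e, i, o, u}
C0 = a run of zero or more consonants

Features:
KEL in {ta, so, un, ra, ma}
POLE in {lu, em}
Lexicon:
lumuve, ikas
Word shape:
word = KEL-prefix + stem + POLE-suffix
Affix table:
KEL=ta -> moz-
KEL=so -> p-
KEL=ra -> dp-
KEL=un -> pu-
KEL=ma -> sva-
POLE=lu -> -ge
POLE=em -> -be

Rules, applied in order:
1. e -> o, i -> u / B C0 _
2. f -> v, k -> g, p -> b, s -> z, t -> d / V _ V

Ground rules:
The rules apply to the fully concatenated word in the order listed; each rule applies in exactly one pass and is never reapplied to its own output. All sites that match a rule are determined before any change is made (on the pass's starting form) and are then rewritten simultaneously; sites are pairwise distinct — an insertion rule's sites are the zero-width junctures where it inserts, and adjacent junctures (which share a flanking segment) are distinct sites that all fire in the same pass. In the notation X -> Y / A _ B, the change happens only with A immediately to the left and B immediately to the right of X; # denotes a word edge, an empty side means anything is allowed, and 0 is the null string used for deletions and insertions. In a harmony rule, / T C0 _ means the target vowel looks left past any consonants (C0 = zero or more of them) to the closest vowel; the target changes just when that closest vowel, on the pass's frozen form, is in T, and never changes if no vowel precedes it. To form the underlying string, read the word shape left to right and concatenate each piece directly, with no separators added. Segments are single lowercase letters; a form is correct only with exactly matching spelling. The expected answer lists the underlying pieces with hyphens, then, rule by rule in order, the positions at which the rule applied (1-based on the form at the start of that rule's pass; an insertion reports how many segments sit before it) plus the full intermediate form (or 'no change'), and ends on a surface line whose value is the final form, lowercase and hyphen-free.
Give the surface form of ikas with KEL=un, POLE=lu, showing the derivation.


underlying: pu-ikas-ge
1. e -> o, i -> u / B C0 _: fires at position(s) 3, 8: puukasgo
2. f -> v, k -> g, p -> b, s -> z, t -> d / V _ V: fires at position(s) 4: puugasgo
surface: puugasgo


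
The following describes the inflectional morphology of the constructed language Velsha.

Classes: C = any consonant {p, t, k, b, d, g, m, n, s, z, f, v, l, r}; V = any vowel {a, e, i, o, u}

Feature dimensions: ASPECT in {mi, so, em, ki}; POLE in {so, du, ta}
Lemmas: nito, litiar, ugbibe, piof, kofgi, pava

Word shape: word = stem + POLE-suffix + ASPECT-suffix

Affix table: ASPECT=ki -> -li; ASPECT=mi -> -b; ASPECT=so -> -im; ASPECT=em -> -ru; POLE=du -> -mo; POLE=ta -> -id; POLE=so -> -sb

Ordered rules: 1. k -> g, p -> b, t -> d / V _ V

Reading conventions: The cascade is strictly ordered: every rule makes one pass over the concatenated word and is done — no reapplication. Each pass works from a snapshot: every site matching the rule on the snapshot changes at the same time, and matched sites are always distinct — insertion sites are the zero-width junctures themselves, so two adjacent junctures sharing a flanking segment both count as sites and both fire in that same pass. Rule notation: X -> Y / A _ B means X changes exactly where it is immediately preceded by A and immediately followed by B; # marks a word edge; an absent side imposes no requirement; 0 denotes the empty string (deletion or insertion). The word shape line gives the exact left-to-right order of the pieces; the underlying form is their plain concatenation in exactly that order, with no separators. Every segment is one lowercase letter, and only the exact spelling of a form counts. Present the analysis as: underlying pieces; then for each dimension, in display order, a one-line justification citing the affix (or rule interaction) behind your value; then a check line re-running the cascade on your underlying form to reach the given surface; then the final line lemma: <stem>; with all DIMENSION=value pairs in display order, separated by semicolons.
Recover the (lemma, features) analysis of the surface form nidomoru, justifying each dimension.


underlying: nito-mo-ru
ASPECT=em - signalled by the affix -ru
POLE=du - signalled by the affix -mo
check: nitomoru -> nidomoru
lemma: nito; ASPECT=em; POLE=du


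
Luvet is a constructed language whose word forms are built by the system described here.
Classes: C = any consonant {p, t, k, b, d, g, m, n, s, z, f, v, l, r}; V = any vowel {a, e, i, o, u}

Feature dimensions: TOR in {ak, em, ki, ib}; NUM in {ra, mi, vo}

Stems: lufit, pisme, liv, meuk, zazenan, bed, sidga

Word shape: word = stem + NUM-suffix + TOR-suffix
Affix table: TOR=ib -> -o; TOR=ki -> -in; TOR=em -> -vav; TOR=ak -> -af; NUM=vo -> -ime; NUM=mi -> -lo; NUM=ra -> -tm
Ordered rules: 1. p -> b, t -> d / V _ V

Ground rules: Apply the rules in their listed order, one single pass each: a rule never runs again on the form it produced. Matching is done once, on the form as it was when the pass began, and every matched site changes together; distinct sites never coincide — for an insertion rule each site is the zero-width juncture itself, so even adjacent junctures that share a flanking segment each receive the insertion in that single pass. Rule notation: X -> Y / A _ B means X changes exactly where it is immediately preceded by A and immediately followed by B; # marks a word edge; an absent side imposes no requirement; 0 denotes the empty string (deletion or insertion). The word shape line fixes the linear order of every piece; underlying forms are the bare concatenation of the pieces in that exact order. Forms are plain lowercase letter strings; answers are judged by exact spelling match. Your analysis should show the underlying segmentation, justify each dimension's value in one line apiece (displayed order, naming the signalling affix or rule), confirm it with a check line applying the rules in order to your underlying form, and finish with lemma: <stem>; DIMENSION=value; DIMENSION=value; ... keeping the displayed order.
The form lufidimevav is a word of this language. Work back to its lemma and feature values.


underlying: lufit-ime-vav
TOR=em - signalled by the affix -vav
NUM=vo - signalled by the affix -ime
check: lufitimevav -> lufidimevav
lemma: lufit; TOR=em; NUM=vo


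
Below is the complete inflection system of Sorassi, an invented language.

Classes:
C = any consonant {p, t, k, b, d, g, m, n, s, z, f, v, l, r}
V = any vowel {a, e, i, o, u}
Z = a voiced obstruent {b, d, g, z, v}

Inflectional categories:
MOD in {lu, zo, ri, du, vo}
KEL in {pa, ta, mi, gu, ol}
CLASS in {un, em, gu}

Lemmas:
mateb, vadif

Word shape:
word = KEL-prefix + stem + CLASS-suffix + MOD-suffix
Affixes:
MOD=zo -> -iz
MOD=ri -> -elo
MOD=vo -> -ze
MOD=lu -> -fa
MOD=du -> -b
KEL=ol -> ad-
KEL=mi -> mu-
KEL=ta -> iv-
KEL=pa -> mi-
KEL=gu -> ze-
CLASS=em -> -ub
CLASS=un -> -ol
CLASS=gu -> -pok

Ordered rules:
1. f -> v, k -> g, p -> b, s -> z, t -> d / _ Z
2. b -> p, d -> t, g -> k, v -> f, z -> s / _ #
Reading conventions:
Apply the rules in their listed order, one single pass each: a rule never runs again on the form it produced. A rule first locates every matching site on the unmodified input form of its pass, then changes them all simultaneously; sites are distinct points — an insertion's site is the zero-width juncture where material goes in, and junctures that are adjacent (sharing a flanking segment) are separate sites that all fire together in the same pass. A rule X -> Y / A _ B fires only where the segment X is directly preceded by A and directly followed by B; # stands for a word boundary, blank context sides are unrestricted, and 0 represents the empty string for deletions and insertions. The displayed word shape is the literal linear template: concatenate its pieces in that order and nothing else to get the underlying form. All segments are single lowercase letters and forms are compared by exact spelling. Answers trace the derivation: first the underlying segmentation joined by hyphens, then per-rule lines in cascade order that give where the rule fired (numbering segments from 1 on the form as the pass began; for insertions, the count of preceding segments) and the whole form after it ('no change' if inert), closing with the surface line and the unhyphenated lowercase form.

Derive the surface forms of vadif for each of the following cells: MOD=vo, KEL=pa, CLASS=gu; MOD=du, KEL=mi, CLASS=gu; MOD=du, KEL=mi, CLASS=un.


cell MOD=vo, KEL=pa, CLASS=gu:
underlying: mi-vadif-pok-ze
1. f -> v, k -> g, p -> b, s -> z, t -> d / _ Z: fires at position(s) 10: mivadifpogze
2. b -> p, d -> t, g -> k, v -> f, z -> s / _ #: no change
surface: mivadifpogze

cell MOD=du, KEL=mi, CLASS=gu:
underlying: mu-vadif-pok-b
1. f -> v, k -> g, p -> b, s -> z, t -> d / _ Z: fires at position(s) 10: muvadifpogb
2. b -> p, d -> t, g -> k, v -> f, z -> s / _ #: fires at position(s) 11: muvadifpogp
surface: muvadifpogp

cell MOD=du, KEL=mi, CLASS=un:
underlying: mu-vadif-ol-b
1. f -> v, k -> g, p -> b, s -> z, t -> d / _ Z: no change
2. b -> p, d -> t, g -> k, v -> f, z -> s / _ #: fires at position(s) 10: muvadifolp
surface: muvadifolp
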